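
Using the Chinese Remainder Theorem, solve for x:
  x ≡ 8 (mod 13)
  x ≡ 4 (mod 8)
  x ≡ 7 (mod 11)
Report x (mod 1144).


Moduli 13, 8, 11 are pairwise coprime; by CRT there is a unique solution modulo M = 13 · 8 · 11 = 1144.
Solve pairwise, accumulating the modulus:
  Start with x ≡ 8 (mod 13).
  Combine with x ≡ 4 (mod 8): since gcd(13, 8) = 1, we get a unique residue mod 104.
    Write x = 8 + 13·t and substitute into x ≡ 4 (mod 8): 13·t ≡ 4 − 8 = -4 (mod 8).
    Reduce coefficients mod 8: 5·t ≡ 4 (mod 8).
    The inverse of 5 mod 8 is 5 (since 5·5 = 25 = 3·8 + 1), so t ≡ 5·4 = 20 ≡ 4 (mod 8).
    Then x = 8 + 13·4 = 60, valid modulo lcm(13, 8) = 104: x ≡ 60 (mod 104).
  Combine with x ≡ 7 (mod 11): since gcd(104, 11) = 1, we get a unique residue mod 1144.
    Write x = 60 + 104·t and substitute into x ≡ 7 (mod 11): 104·t ≡ 7 − 60 = -53 (mod 11).
    Reduce coefficients mod 11: 5·t ≡ 2 (mod 11).
    The inverse of 5 mod 11 is 9 (since 5·9 = 45 = 4·11 + 1), so t ≡ 9·2 = 18 ≡ 7 (mod 11).
    Then x = 60 + 104·7 = 788, valid modulo lcm(104, 11) = 1144: x ≡ 788 (mod 1144).
Verify: 788 mod 13 = 8 ✓, 788 mod 8 = 4 ✓, 788 mod 11 = 7 ✓.

x ≡ 788 (mod 1144).


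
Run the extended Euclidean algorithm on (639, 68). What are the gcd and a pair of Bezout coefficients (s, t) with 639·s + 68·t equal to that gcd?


Euclidean algorithm on (639, 68) — divide until remainder is 0:
  639 = 9 · 68 + 27
  68 = 2 · 27 + 14
  27 = 1 · 14 + 13
  14 = 1 · 13 + 1
  13 = 13 · 1 + 0
gcd(639, 68) = 1.
Track Bezout coefficients alongside the remainders: start with r₀ = 639 = a·1 + b·0 (s = 1, t = 0) and r₁ = 68 = a·0 + b·1 (s = 0, t = 1); each new remainder r_{k+1} = r_{k-1} − q_k·r_k inherits s_{k+1} = s_{k-1} − q_k·s_k, t_{k+1} = t_{k-1} − q_k·t_k, so r_k = a·s_k + b·t_k at every step:
  q = 9: r = 27, s = 1 − 9·0 = 1, t = 0 − 9·1 = -9  (check: 639·1 + 68·(-9) = 27)
  q = 2: r = 14, s = 0 − 2·1 = -2, t = 1 − 2·(-9) = 19  (check: 639·(-2) + 68·19 = 14)
  q = 1: r = 13, s = 1 − 1·(-2) = 3, t = -9 − 1·19 = -28  (check: 639·3 + 68·(-28) = 13)
  q = 1: r = 1, s = -2 − 1·3 = -5, t = 19 − 1·(-28) = 47  (check: 639·(-5) + 68·47 = 1)
The row with r = 1 (the gcd) gives the Bezout coefficients s = -5, t = 47.
Result: 639 · (-5) + 68 · (47) = 1.

gcd(639, 68) = 1; s = -5, t = 47 (check: 639·(-5) + 68·47 = 1).


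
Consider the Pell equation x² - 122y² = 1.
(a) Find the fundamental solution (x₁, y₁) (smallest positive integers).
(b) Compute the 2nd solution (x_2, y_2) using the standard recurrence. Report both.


Step 1: Find the fundamental solution (x₁, y₁) of x² - 122y² = 1.
  Expand √122 as a continued fraction. a₀ = ⌊√122⌋ = 11; iterate m_{k+1} = d_k·a_k − m_k, d_{k+1} = (122 − m_{k+1}²)/d_k, a_{k+1} = ⌊(a₀ + m_{k+1})/d_{k+1}⌋ (starting m₀ = 0, d₀ = 1), with convergents p_k = a_k·p_{k-1} + p_{k-2}, q_k = a_k·q_{k-1} + q_{k-2} (p₋₁ = 1, q₋₁ = 0):
  k = 0: a₀ = 11; p₀/q₀ = 11/1; p₀² − 122·q₀² = 121 − 122 = -1.
  k = 1: m = 11, d = 1, a = ⌊(11 + 11)/1⌋ = 22; p/q = (22·11 + 1)/(22·1 + 0) = 243/22; p² − 122·q² = 59049 − 59048 = 1.
  The first convergent with p² − 122·q² = 1 gives the fundamental solution (x₁, y₁) = (243, 22).
Step 2: Apply the recurrence (x_{n+1}, y_{n+1}) = (x₁x_n + 122y₁y_n, x₁y_n + y₁x_n) repeatedly.
  From (x_1, y_1) = (243, 22): x_2 = 243·243 + 122·22·22 = 118097; y_2 = 243·22 + 22·243 = 10692.
Step 3: Verify x_2² - 122·y_2² = 13946901409 - 13946901408 = 1 (should be 1). ✓

(x_1, y_1) = (243, 22); (x_2, y_2) = (118097, 10692).


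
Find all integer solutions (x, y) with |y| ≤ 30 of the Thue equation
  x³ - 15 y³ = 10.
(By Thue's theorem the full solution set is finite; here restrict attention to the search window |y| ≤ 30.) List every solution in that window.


The equation is x³ - 15y³ = 10. For fixed y, x³ = 15·y³ + 10, so a solution requires the RHS to be a perfect cube.
Strategy: iterate y from -30 to 30, compute RHS = 15·y³ + 10, and check whether it is a (positive or negative) perfect cube.
Check small values of y:
  y = 0: RHS = 10 is not a perfect cube.
  y = 1: RHS = 25 is not a perfect cube.
  y = -1: RHS = -5 is not a perfect cube.
  y = 2: RHS = 130 is not a perfect cube.
  y = -2: RHS = -110 is not a perfect cube.
  y = 3: RHS = 415 is not a perfect cube.
  y = -3: RHS = -395 is not a perfect cube.
Continuing the search up to |y| = 30 finds no solutions either.
No (x, y) in the scanned range satisfies the equation.

No integer solutions with |y| ≤ 30.


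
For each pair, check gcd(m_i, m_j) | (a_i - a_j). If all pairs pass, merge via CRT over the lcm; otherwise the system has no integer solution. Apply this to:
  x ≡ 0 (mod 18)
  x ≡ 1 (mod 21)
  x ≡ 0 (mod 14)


Moduli 18, 21, 14 are not pairwise coprime, so CRT works modulo lcm(m_i) when all pairwise compatibility conditions hold.
Pairwise compatibility: gcd(m_i, m_j) must divide a_i - a_j for every pair.
Merge one congruence at a time:
  Start: x ≡ 0 (mod 18).
  Combine with x ≡ 1 (mod 21): gcd(18, 21) = 3, and 1 - 0 = 1 is NOT divisible by 3.
    ⇒ system is inconsistent (no integer solution).

No solution (the system is inconsistent).


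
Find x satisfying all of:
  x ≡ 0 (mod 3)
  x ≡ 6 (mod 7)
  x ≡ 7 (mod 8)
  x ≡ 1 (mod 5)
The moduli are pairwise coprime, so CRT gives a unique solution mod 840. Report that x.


Product of moduli M = 3 · 7 · 8 · 5 = 840.
Merge one congruence at a time:
  Start: x ≡ 0 (mod 3).
  Combine with x ≡ 6 (mod 7); new modulus lcm = 21.
    Write x = 0 + 3·t and substitute into x ≡ 6 (mod 7): 3·t ≡ 6 − 0 = 6 (mod 7).
    The inverse of 3 mod 7 is 5 (since 3·5 = 15 = 2·7 + 1), so t ≡ 5·6 = 30 ≡ 2 (mod 7).
    Then x = 0 + 3·2 = 6, valid modulo lcm(3, 7) = 21: x ≡ 6 (mod 21).
  Combine with x ≡ 7 (mod 8); new modulus lcm = 168.
    Write x = 6 + 21·t and substitute into x ≡ 7 (mod 8): 21·t ≡ 7 − 6 = 1 (mod 8).
    Reduce coefficients mod 8: 5·t ≡ 1 (mod 8).
    The inverse of 5 mod 8 is 5 (since 5·5 = 25 = 3·8 + 1), so t ≡ 5·1 = 5 ≡ 5 (mod 8).
    Then x = 6 + 21·5 = 111, valid modulo lcm(21, 8) = 168: x ≡ 111 (mod 168).
  Combine with x ≡ 1 (mod 5); new modulus lcm = 840.
    Write x = 111 + 168·t and substitute into x ≡ 1 (mod 5): 168·t ≡ 1 − 111 = -110 (mod 5).
    Reduce coefficients mod 5: 3·t ≡ 0 (mod 5).
    The inverse of 3 mod 5 is 2 (since 3·2 = 6 = 1·5 + 1), so t ≡ 2·0 = 0 ≡ 0 (mod 5).
    Then x = 111 + 168·0 = 111, valid modulo lcm(168, 5) = 840: x ≡ 111 (mod 840).
Verify against each original: 111 mod 3 = 0, 111 mod 7 = 6, 111 mod 8 = 7, 111 mod 5 = 1.

x ≡ 111 (mod 840).


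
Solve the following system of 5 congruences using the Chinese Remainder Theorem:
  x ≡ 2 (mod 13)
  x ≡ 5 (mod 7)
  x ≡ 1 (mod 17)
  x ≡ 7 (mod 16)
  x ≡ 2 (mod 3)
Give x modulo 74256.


Product of moduli M = 13 · 7 · 17 · 16 · 3 = 74256.
Merge one congruence at a time:
  Start: x ≡ 2 (mod 13).
  Combine with x ≡ 5 (mod 7); new modulus lcm = 91.
    Write x = 2 + 13·t and substitute into x ≡ 5 (mod 7): 13·t ≡ 5 − 2 = 3 (mod 7).
    Reduce coefficients mod 7: 6·t ≡ 3 (mod 7).
    The inverse of 6 mod 7 is 6 (since 6·6 = 36 = 5·7 + 1), so t ≡ 6·3 = 18 ≡ 4 (mod 7).
    Then x = 2 + 13·4 = 54, valid modulo lcm(13, 7) = 91: x ≡ 54 (mod 91).
  Combine with x ≡ 1 (mod 17); new modulus lcm = 1547.
    Write x = 54 + 91·t and substitute into x ≡ 1 (mod 17): 91·t ≡ 1 − 54 = -53 (mod 17).
    Reduce coefficients mod 17: 6·t ≡ 15 (mod 17).
    The inverse of 6 mod 17 is 3 (since 6·3 = 18 = 1·17 + 1), so t ≡ 3·15 = 45 ≡ 11 (mod 17).
    Then x = 54 + 91·11 = 1055, valid modulo lcm(91, 17) = 1547: x ≡ 1055 (mod 1547).
  Combine with x ≡ 7 (mod 16); new modulus lcm = 24752.
    Write x = 1055 + 1547·t and substitute into x ≡ 7 (mod 16): 1547·t ≡ 7 − 1055 = -1048 (mod 16).
    Reduce coefficients mod 16: 11·t ≡ 8 (mod 16).
    The inverse of 11 mod 16 is 3 (since 11·3 = 33 = 2·16 + 1), so t ≡ 3·8 = 24 ≡ 8 (mod 16).
    Then x = 1055 + 1547·8 = 13431, valid modulo lcm(1547, 16) = 24752: x ≡ 13431 (mod 24752).
  Combine with x ≡ 2 (mod 3); new modulus lcm = 74256.
    Write x = 13431 + 24752·t and substitute into x ≡ 2 (mod 3): 24752·t ≡ 2 − 13431 = -13429 (mod 3).
    Reduce coefficients mod 3: 2·t ≡ 2 (mod 3).
    The inverse of 2 mod 3 is 2 (since 2·2 = 4 = 1·3 + 1), so t ≡ 2·2 = 4 ≡ 1 (mod 3).
    Then x = 13431 + 24752·1 = 38183, valid modulo lcm(24752, 3) = 74256: x ≡ 38183 (mod 74256).
Verify against each original: 38183 mod 13 = 2, 38183 mod 7 = 5, 38183 mod 17 = 1, 38183 mod 16 = 7, 38183 mod 3 = 2.

x ≡ 38183 (mod 74256).


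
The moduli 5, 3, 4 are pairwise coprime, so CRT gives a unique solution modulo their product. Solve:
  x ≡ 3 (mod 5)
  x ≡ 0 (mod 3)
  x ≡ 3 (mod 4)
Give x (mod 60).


Moduli 5, 3, 4 are pairwise coprime; by CRT there is a unique solution modulo M = 5 · 3 · 4 = 60.
Solve pairwise, accumulating the modulus:
  Start with x ≡ 3 (mod 5).
  Combine with x ≡ 0 (mod 3): since gcd(5, 3) = 1, we get a unique residue mod 15.
    Write x = 3 + 5·t and substitute into x ≡ 0 (mod 3): 5·t ≡ 0 − 3 = -3 (mod 3).
    Reduce coefficients mod 3: 2·t ≡ 0 (mod 3).
    The inverse of 2 mod 3 is 2 (since 2·2 = 4 = 1·3 + 1), so t ≡ 2·0 = 0 ≡ 0 (mod 3).
    Then x = 3 + 5·0 = 3, valid modulo lcm(5, 3) = 15: x ≡ 3 (mod 15).
  Combine with x ≡ 3 (mod 4): since gcd(15, 4) = 1, we get a unique residue mod 60.
    Write x = 3 + 15·t and substitute into x ≡ 3 (mod 4): 15·t ≡ 3 − 3 = 0 (mod 4).
    Reduce coefficients mod 4: 3·t ≡ 0 (mod 4).
    The inverse of 3 mod 4 is 3 (since 3·3 = 9 = 2·4 + 1), so t ≡ 3·0 = 0 ≡ 0 (mod 4).
    Then x = 3 + 15·0 = 3, valid modulo lcm(15, 4) = 60: x ≡ 3 (mod 60).
Verify: 3 mod 5 = 3 ✓, 3 mod 3 = 0 ✓, 3 mod 4 = 3 ✓.

x ≡ 3 (mod 60).


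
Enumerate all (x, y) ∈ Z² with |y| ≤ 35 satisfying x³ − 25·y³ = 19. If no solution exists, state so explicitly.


The equation is x³ - 25y³ = 19. For fixed y, x³ = 25·y³ + 19, so a solution requires the RHS to be a perfect cube.
Strategy: iterate y from -35 to 35, compute RHS = 25·y³ + 19, and check whether it is a (positive or negative) perfect cube.
Check small values of y:
  y = 0: RHS = 19 is not a perfect cube.
  y = 1: RHS = 44 is not a perfect cube.
  y = -1: RHS = -6 is not a perfect cube.
  y = 2: RHS = 219 is not a perfect cube.
  y = -2: RHS = -181 is not a perfect cube.
  y = 3: RHS = 694 is not a perfect cube.
  y = -3: RHS = -656 is not a perfect cube.
Continuing the search up to |y| = 35 finds no solutions either.
No (x, y) in the scanned range satisfies the equation.

No integer solutions with |y| ≤ 35.


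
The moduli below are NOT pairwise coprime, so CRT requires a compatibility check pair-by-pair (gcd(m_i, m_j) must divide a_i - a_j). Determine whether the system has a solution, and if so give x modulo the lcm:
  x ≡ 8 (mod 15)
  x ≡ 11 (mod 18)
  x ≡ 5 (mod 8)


Moduli 15, 18, 8 are not pairwise coprime, so CRT works modulo lcm(m_i) when all pairwise compatibility conditions hold.
Pairwise compatibility: gcd(m_i, m_j) must divide a_i - a_j for every pair.
Merge one congruence at a time:
  Start: x ≡ 8 (mod 15).
  Combine with x ≡ 11 (mod 18): gcd(15, 18) = 3; 11 - 8 = 3, which IS divisible by 3, so compatible.
    Write x = 8 + 15·t and substitute into x ≡ 11 (mod 18): 15·t ≡ 11 − 8 = 3 (mod 18).
    Divide the congruence (and modulus) by g = 3: 5·t ≡ 1 (mod 6).
    The inverse of 5 mod 6 is 5 (since 5·5 = 25 = 4·6 + 1), so t ≡ 5·1 = 5 ≡ 5 (mod 6).
    Then x = 8 + 15·5 = 83, valid modulo lcm(15, 18) = 90: x ≡ 83 (mod 90).
  Combine with x ≡ 5 (mod 8): gcd(90, 8) = 2; 5 - 83 = -78, which IS divisible by 2, so compatible.
    Write x = 83 + 90·t and substitute into x ≡ 5 (mod 8): 90·t ≡ 5 − 83 = -78 (mod 8).
    Divide the congruence (and modulus) by g = 2: 45·t ≡ -39 (mod 4).
    Reduce coefficients mod 4: 1·t ≡ 1 (mod 4).
    So t ≡ 1 (mod 4).
    Then x = 83 + 90·1 = 173, valid modulo lcm(90, 8) = 360: x ≡ 173 (mod 360).
Verify: 173 mod 15 = 8, 173 mod 18 = 11, 173 mod 8 = 5.

x ≡ 173 (mod 360).


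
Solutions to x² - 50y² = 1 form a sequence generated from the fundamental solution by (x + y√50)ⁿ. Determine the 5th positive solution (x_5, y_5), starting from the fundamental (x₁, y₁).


Step 1: Find the fundamental solution (x₁, y₁) of x² - 50y² = 1.
  Expand √50 as a continued fraction. a₀ = ⌊√50⌋ = 7; iterate m_{k+1} = d_k·a_k − m_k, d_{k+1} = (50 − m_{k+1}²)/d_k, a_{k+1} = ⌊(a₀ + m_{k+1})/d_{k+1}⌋ (starting m₀ = 0, d₀ = 1), with convergents p_k = a_k·p_{k-1} + p_{k-2}, q_k = a_k·q_{k-1} + q_{k-2} (p₋₁ = 1, q₋₁ = 0):
  k = 0: a₀ = 7; p₀/q₀ = 7/1; p₀² − 50·q₀² = 49 − 50 = -1.
  k = 1: m = 7, d = 1, a = ⌊(7 + 7)/1⌋ = 14; p/q = (14·7 + 1)/(14·1 + 0) = 99/14; p² − 50·q² = 9801 − 9800 = 1.
  The first convergent with p² − 50·q² = 1 gives the fundamental solution (x₁, y₁) = (99, 14).
Step 2: Apply the recurrence (x_{n+1}, y_{n+1}) = (x₁x_n + 50y₁y_n, x₁y_n + y₁x_n) repeatedly.
  From (x_1, y_1) = (99, 14): x_2 = 99·99 + 50·14·14 = 19601; y_2 = 99·14 + 14·99 = 2772.
  From (x_2, y_2) = (19601, 2772): x_3 = 99·19601 + 50·14·2772 = 3880899; y_3 = 99·2772 + 14·19601 = 548842.
  From (x_3, y_3) = (3880899, 548842): x_4 = 99·3880899 + 50·14·548842 = 768398401; y_4 = 99·548842 + 14·3880899 = 108667944.
  From (x_4, y_4) = (768398401, 108667944): x_5 = 99·768398401 + 50·14·108667944 = 152139002499; y_5 = 99·108667944 + 14·768398401 = 21515704070.
Step 3: Verify x_5² - 50·y_5² = 23146276081390728245001 - 23146276081390728245000 = 1 (should be 1). ✓

(x_1, y_1) = (99, 14); (x_5, y_5) = (152139002499, 21515704070).


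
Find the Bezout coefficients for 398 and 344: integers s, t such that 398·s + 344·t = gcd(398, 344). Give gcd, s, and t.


Euclidean algorithm on (398, 344) — divide until remainder is 0:
  398 = 1 · 344 + 54
  344 = 6 · 54 + 20
  54 = 2 · 20 + 14
  20 = 1 · 14 + 6
  14 = 2 · 6 + 2
  6 = 3 · 2 + 0
gcd(398, 344) = 2.
Track Bezout coefficients alongside the remainders: start with r₀ = 398 = a·1 + b·0 (s = 1, t = 0) and r₁ = 344 = a·0 + b·1 (s = 0, t = 1); each new remainder r_{k+1} = r_{k-1} − q_k·r_k inherits s_{k+1} = s_{k-1} − q_k·s_k, t_{k+1} = t_{k-1} − q_k·t_k, so r_k = a·s_k + b·t_k at every step:
  q = 1: r = 54, s = 1 − 1·0 = 1, t = 0 − 1·1 = -1  (check: 398·1 + 344·(-1) = 54)
  q = 6: r = 20, s = 0 − 6·1 = -6, t = 1 − 6·(-1) = 7  (check: 398·(-6) + 344·7 = 20)
  q = 2: r = 14, s = 1 − 2·(-6) = 13, t = -1 − 2·7 = -15  (check: 398·13 + 344·(-15) = 14)
  q = 1: r = 6, s = -6 − 1·13 = -19, t = 7 − 1·(-15) = 22  (check: 398·(-19) + 344·22 = 6)
  q = 2: r = 2, s = 13 − 2·(-19) = 51, t = -15 − 2·22 = -59  (check: 398·51 + 344·(-59) = 2)
The row with r = 2 (the gcd) gives the Bezout coefficients s = 51, t = -59.
Result: 398 · (51) + 344 · (-59) = 2.

gcd(398, 344) = 2; s = 51, t = -59 (check: 398·51 + 344·(-59) = 2).


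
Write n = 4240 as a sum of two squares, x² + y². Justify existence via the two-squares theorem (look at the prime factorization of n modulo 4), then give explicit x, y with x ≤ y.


Step 1: Factor n = 4240 = 2^4 · 5 · 53.
Step 2: Check the mod-4 condition on each prime factor: 2 = 2 (special); 5 ≡ 1 (mod 4), exponent 1; 53 ≡ 1 (mod 4), exponent 1.
All primes ≡ 3 (mod 4) appear to even exponent (or don't appear), so by the two-squares theorem n IS expressible as a sum of two squares.
Step 3: Build a representation. Group n = k² · m with k = 4 and m = 5 · 53 = 265 (a product of primes ≡ 1 (mod 4)); a representation of m scales to one of n via (k·x)² + (k·y)² = k²(x² + y²). Each prime p ≡ 1 (mod 4) is itself a sum of two squares; find a² by testing p − a² for a perfect square:
  5: 5 − 1² = 4 = 2² ⇒ 5 = 1² + 2².
  53: 53 − 1² = 52, 53 − 2² = 49 = 7² ⇒ 53 = 2² + 7².
  Combine using the Brahmagupta–Fibonacci identity (a² + b²)(c² + d²) = (ac − bd)² + (ad + bc)² = (ac + bd)² + (ad − bc)²:
  5 · 53 = 265: from (1² + 2²)(2² + 7²), take (1·2 − 2·7, 1·7 + 2·2) = (2 − 14, 7 + 4) = (-12, 11); dropping signs (only squares matter) gives (12, 11); check 12² + 11² = 144 + 121 = 265 ✓.
  Scale by k = 4: (4·12, 4·11) = (48, 44).
Step 4: Order so x ≤ y and verify: 44² + 48² = 1936 + 2304 = 4240 = n. ✓

n = 4240 = 44² + 48² (one valid representation with x ≤ y).


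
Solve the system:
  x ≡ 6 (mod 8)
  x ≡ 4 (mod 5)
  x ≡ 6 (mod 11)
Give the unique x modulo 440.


Moduli 8, 5, 11 are pairwise coprime; by CRT there is a unique solution modulo M = 8 · 5 · 11 = 440.
Solve pairwise, accumulating the modulus:
  Start with x ≡ 6 (mod 8).
  Combine with x ≡ 4 (mod 5): since gcd(8, 5) = 1, we get a unique residue mod 40.
    Write x = 6 + 8·t and substitute into x ≡ 4 (mod 5): 8·t ≡ 4 − 6 = -2 (mod 5).
    Reduce coefficients mod 5: 3·t ≡ 3 (mod 5).
    The inverse of 3 mod 5 is 2 (since 3·2 = 6 = 1·5 + 1), so t ≡ 2·3 = 6 ≡ 1 (mod 5).
    Then x = 6 + 8·1 = 14, valid modulo lcm(8, 5) = 40: x ≡ 14 (mod 40).
  Combine with x ≡ 6 (mod 11): since gcd(40, 11) = 1, we get a unique residue mod 440.
    Write x = 14 + 40·t and substitute into x ≡ 6 (mod 11): 40·t ≡ 6 − 14 = -8 (mod 11).
    Reduce coefficients mod 11: 7·t ≡ 3 (mod 11).
    The inverse of 7 mod 11 is 8 (since 7·8 = 56 = 5·11 + 1), so t ≡ 8·3 = 24 ≡ 2 (mod 11).
    Then x = 14 + 40·2 = 94, valid modulo lcm(40, 11) = 440: x ≡ 94 (mod 440).
Verify: 94 mod 8 = 6 ✓, 94 mod 5 = 4 ✓, 94 mod 11 = 6 ✓.

x ≡ 94 (mod 440).


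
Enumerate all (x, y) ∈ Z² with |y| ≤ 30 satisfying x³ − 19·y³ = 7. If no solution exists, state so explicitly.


The equation is x³ - 19y³ = 7. For fixed y, x³ = 19·y³ + 7, so a solution requires the RHS to be a perfect cube.
Strategy: iterate y from -30 to 30, compute RHS = 19·y³ + 7, and check whether it is a (positive or negative) perfect cube.
Check small values of y:
  y = 0: RHS = 7 is not a perfect cube.
  y = 1: RHS = 26 is not a perfect cube.
  y = -1: RHS = -12 is not a perfect cube.
  y = 2: RHS = 159 is not a perfect cube.
  y = -2: RHS = -145 is not a perfect cube.
  y = 3: RHS = 520 is not a perfect cube.
  y = -3: RHS = -506 is not a perfect cube.
Continuing the search up to |y| = 30 finds no solutions either.
No (x, y) in the scanned range satisfies the equation.

No integer solutions with |y| ≤ 30.


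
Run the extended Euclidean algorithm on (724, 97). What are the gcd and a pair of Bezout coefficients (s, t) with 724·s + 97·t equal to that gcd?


Euclidean algorithm on (724, 97) — divide until remainder is 0:
  724 = 7 · 97 + 45
  97 = 2 · 45 + 7
  45 = 6 · 7 + 3
  7 = 2 · 3 + 1
  3 = 3 · 1 + 0
gcd(724, 97) = 1.
Track Bezout coefficients alongside the remainders: start with r₀ = 724 = a·1 + b·0 (s = 1, t = 0) and r₁ = 97 = a·0 + b·1 (s = 0, t = 1); each new remainder r_{k+1} = r_{k-1} − q_k·r_k inherits s_{k+1} = s_{k-1} − q_k·s_k, t_{k+1} = t_{k-1} − q_k·t_k, so r_k = a·s_k + b·t_k at every step:
  q = 7: r = 45, s = 1 − 7·0 = 1, t = 0 − 7·1 = -7  (check: 724·1 + 97·(-7) = 45)
  q = 2: r = 7, s = 0 − 2·1 = -2, t = 1 − 2·(-7) = 15  (check: 724·(-2) + 97·15 = 7)
  q = 6: r = 3, s = 1 − 6·(-2) = 13, t = -7 − 6·15 = -97  (check: 724·13 + 97·(-97) = 3)
  q = 2: r = 1, s = -2 − 2·13 = -28, t = 15 − 2·(-97) = 209  (check: 724·(-28) + 97·209 = 1)
The row with r = 1 (the gcd) gives the Bezout coefficients s = -28, t = 209.
Result: 724 · (-28) + 97 · (209) = 1.

gcd(724, 97) = 1; s = -28, t = 209 (check: 724·(-28) + 97·209 = 1).


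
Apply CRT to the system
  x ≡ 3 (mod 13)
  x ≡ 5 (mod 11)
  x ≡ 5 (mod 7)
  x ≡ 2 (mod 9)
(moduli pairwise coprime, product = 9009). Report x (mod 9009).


Product of moduli M = 13 · 11 · 7 · 9 = 9009.
Merge one congruence at a time:
  Start: x ≡ 3 (mod 13).
  Combine with x ≡ 5 (mod 11); new modulus lcm = 143.
    Write x = 3 + 13·t and substitute into x ≡ 5 (mod 11): 13·t ≡ 5 − 3 = 2 (mod 11).
    Reduce coefficients mod 11: 2·t ≡ 2 (mod 11).
    The inverse of 2 mod 11 is 6 (since 2·6 = 12 = 1·11 + 1), so t ≡ 6·2 = 12 ≡ 1 (mod 11).
    Then x = 3 + 13·1 = 16, valid modulo lcm(13, 11) = 143: x ≡ 16 (mod 143).
  Combine with x ≡ 5 (mod 7); new modulus lcm = 1001.
    Write x = 16 + 143·t and substitute into x ≡ 5 (mod 7): 143·t ≡ 5 − 16 = -11 (mod 7).
    Reduce coefficients mod 7: 3·t ≡ 3 (mod 7).
    The inverse of 3 mod 7 is 5 (since 3·5 = 15 = 2·7 + 1), so t ≡ 5·3 = 15 ≡ 1 (mod 7).
    Then x = 16 + 143·1 = 159, valid modulo lcm(143, 7) = 1001: x ≡ 159 (mod 1001).
  Combine with x ≡ 2 (mod 9); new modulus lcm = 9009.
    Write x = 159 + 1001·t and substitute into x ≡ 2 (mod 9): 1001·t ≡ 2 − 159 = -157 (mod 9).
    Reduce coefficients mod 9: 2·t ≡ 5 (mod 9).
    The inverse of 2 mod 9 is 5 (since 2·5 = 10 = 1·9 + 1), so t ≡ 5·5 = 25 ≡ 7 (mod 9).
    Then x = 159 + 1001·7 = 7166, valid modulo lcm(1001, 9) = 9009: x ≡ 7166 (mod 9009).
Verify against each original: 7166 mod 13 = 3, 7166 mod 11 = 5, 7166 mod 7 = 5, 7166 mod 9 = 2.

x ≡ 7166 (mod 9009).


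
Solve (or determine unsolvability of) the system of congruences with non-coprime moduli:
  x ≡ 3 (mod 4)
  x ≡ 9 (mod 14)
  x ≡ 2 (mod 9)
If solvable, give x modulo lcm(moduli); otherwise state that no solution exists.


Moduli 4, 14, 9 are not pairwise coprime, so CRT works modulo lcm(m_i) when all pairwise compatibility conditions hold.
Pairwise compatibility: gcd(m_i, m_j) must divide a_i - a_j for every pair.
Merge one congruence at a time:
  Start: x ≡ 3 (mod 4).
  Combine with x ≡ 9 (mod 14): gcd(4, 14) = 2; 9 - 3 = 6, which IS divisible by 2, so compatible.
    Write x = 3 + 4·t and substitute into x ≡ 9 (mod 14): 4·t ≡ 9 − 3 = 6 (mod 14).
    Divide the congruence (and modulus) by g = 2: 2·t ≡ 3 (mod 7).
    The inverse of 2 mod 7 is 4 (since 2·4 = 8 = 1·7 + 1), so t ≡ 4·3 = 12 ≡ 5 (mod 7).
    Then x = 3 + 4·5 = 23, valid modulo lcm(4, 14) = 28: x ≡ 23 (mod 28).
  Combine with x ≡ 2 (mod 9): gcd(28, 9) = 1; 2 - 23 = -21, which IS divisible by 1, so compatible.
    Write x = 23 + 28·t and substitute into x ≡ 2 (mod 9): 28·t ≡ 2 − 23 = -21 (mod 9).
    Reduce coefficients mod 9: 1·t ≡ 6 (mod 9).
    So t ≡ 6 (mod 9).
    Then x = 23 + 28·6 = 191, valid modulo lcm(28, 9) = 252: x ≡ 191 (mod 252).
Verify: 191 mod 4 = 3, 191 mod 14 = 9, 191 mod 9 = 2.

x ≡ 191 (mod 252).


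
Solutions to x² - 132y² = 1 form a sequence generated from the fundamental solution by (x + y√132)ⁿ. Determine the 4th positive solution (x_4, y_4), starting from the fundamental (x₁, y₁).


Step 1: Find the fundamental solution (x₁, y₁) of x² - 132y² = 1.
  Expand √132 as a continued fraction. a₀ = ⌊√132⌋ = 11; iterate m_{k+1} = d_k·a_k − m_k, d_{k+1} = (132 − m_{k+1}²)/d_k, a_{k+1} = ⌊(a₀ + m_{k+1})/d_{k+1}⌋ (starting m₀ = 0, d₀ = 1), with convergents p_k = a_k·p_{k-1} + p_{k-2}, q_k = a_k·q_{k-1} + q_{k-2} (p₋₁ = 1, q₋₁ = 0):
  k = 0: a₀ = 11; p₀/q₀ = 11/1; p₀² − 132·q₀² = 121 − 132 = -11.
  k = 1: m = 11, d = 11, a = ⌊(11 + 11)/11⌋ = 2; p/q = (2·11 + 1)/(2·1 + 0) = 23/2; p² − 132·q² = 529 − 528 = 1.
  The first convergent with p² − 132·q² = 1 gives the fundamental solution (x₁, y₁) = (23, 2).
Step 2: Apply the recurrence (x_{n+1}, y_{n+1}) = (x₁x_n + 132y₁y_n, x₁y_n + y₁x_n) repeatedly.
  From (x_1, y_1) = (23, 2): x_2 = 23·23 + 132·2·2 = 1057; y_2 = 23·2 + 2·23 = 92.
  From (x_2, y_2) = (1057, 92): x_3 = 23·1057 + 132·2·92 = 48599; y_3 = 23·92 + 2·1057 = 4230.
  From (x_3, y_3) = (48599, 4230): x_4 = 23·48599 + 132·2·4230 = 2234497; y_4 = 23·4230 + 2·48599 = 194488.
Step 3: Verify x_4² - 132·y_4² = 4992976843009 - 4992976843008 = 1 (should be 1). ✓

(x_1, y_1) = (23, 2); (x_4, y_4) = (2234497, 194488).


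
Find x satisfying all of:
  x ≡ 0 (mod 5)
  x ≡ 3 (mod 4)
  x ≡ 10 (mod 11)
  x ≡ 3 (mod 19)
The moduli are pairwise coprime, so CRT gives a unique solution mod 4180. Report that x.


Product of moduli M = 5 · 4 · 11 · 19 = 4180.
Merge one congruence at a time:
  Start: x ≡ 0 (mod 5).
  Combine with x ≡ 3 (mod 4); new modulus lcm = 20.
    Write x = 0 + 5·t and substitute into x ≡ 3 (mod 4): 5·t ≡ 3 − 0 = 3 (mod 4).
    Reduce coefficients mod 4: 1·t ≡ 3 (mod 4).
    So t ≡ 3 (mod 4).
    Then x = 0 + 5·3 = 15, valid modulo lcm(5, 4) = 20: x ≡ 15 (mod 20).
  Combine with x ≡ 10 (mod 11); new modulus lcm = 220.
    Write x = 15 + 20·t and substitute into x ≡ 10 (mod 11): 20·t ≡ 10 − 15 = -5 (mod 11).
    Reduce coefficients mod 11: 9·t ≡ 6 (mod 11).
    The inverse of 9 mod 11 is 5 (since 9·5 = 45 = 4·11 + 1), so t ≡ 5·6 = 30 ≡ 8 (mod 11).
    Then x = 15 + 20·8 = 175, valid modulo lcm(20, 11) = 220: x ≡ 175 (mod 220).
  Combine with x ≡ 3 (mod 19); new modulus lcm = 4180.
    Write x = 175 + 220·t and substitute into x ≡ 3 (mod 19): 220·t ≡ 3 − 175 = -172 (mod 19).
    Reduce coefficients mod 19: 11·t ≡ 18 (mod 19).
    The inverse of 11 mod 19 is 7 (since 11·7 = 77 = 4·19 + 1), so t ≡ 7·18 = 126 ≡ 12 (mod 19).
    Then x = 175 + 220·12 = 2815, valid modulo lcm(220, 19) = 4180: x ≡ 2815 (mod 4180).
Verify against each original: 2815 mod 5 = 0, 2815 mod 4 = 3, 2815 mod 11 = 10, 2815 mod 19 = 3.

x ≡ 2815 (mod 4180).


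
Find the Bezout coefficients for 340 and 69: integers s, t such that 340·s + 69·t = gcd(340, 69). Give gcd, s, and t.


Euclidean algorithm on (340, 69) — divide until remainder is 0:
  340 = 4 · 69 + 64
  69 = 1 · 64 + 5
  64 = 12 · 5 + 4
  5 = 1 · 4 + 1
  4 = 4 · 1 + 0
gcd(340, 69) = 1.
Track Bezout coefficients alongside the remainders: start with r₀ = 340 = a·1 + b·0 (s = 1, t = 0) and r₁ = 69 = a·0 + b·1 (s = 0, t = 1); each new remainder r_{k+1} = r_{k-1} − q_k·r_k inherits s_{k+1} = s_{k-1} − q_k·s_k, t_{k+1} = t_{k-1} − q_k·t_k, so r_k = a·s_k + b·t_k at every step:
  q = 4: r = 64, s = 1 − 4·0 = 1, t = 0 − 4·1 = -4  (check: 340·1 + 69·(-4) = 64)
  q = 1: r = 5, s = 0 − 1·1 = -1, t = 1 − 1·(-4) = 5  (check: 340·(-1) + 69·5 = 5)
  q = 12: r = 4, s = 1 − 12·(-1) = 13, t = -4 − 12·5 = -64  (check: 340·13 + 69·(-64) = 4)
  q = 1: r = 1, s = -1 − 1·13 = -14, t = 5 − 1·(-64) = 69  (check: 340·(-14) + 69·69 = 1)
The row with r = 1 (the gcd) gives the Bezout coefficients s = -14, t = 69.
Result: 340 · (-14) + 69 · (69) = 1.

gcd(340, 69) = 1; s = -14, t = 69 (check: 340·(-14) + 69·69 = 1).


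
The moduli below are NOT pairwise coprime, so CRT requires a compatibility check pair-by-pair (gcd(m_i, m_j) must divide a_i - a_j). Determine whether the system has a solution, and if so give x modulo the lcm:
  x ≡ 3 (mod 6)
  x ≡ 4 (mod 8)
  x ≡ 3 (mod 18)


Moduli 6, 8, 18 are not pairwise coprime, so CRT works modulo lcm(m_i) when all pairwise compatibility conditions hold.
Pairwise compatibility: gcd(m_i, m_j) must divide a_i - a_j for every pair.
Merge one congruence at a time:
  Start: x ≡ 3 (mod 6).
  Combine with x ≡ 4 (mod 8): gcd(6, 8) = 2, and 4 - 3 = 1 is NOT divisible by 2.
    ⇒ system is inconsistent (no integer solution).

No solution (the system is inconsistent).


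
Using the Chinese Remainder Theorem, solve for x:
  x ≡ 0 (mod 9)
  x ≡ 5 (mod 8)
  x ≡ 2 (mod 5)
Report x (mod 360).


Moduli 9, 8, 5 are pairwise coprime; by CRT there is a unique solution modulo M = 9 · 8 · 5 = 360.
Solve pairwise, accumulating the modulus:
  Start with x ≡ 0 (mod 9).
  Combine with x ≡ 5 (mod 8): since gcd(9, 8) = 1, we get a unique residue mod 72.
    Write x = 0 + 9·t and substitute into x ≡ 5 (mod 8): 9·t ≡ 5 − 0 = 5 (mod 8).
    Reduce coefficients mod 8: 1·t ≡ 5 (mod 8).
    So t ≡ 5 (mod 8).
    Then x = 0 + 9·5 = 45, valid modulo lcm(9, 8) = 72: x ≡ 45 (mod 72).
  Combine with x ≡ 2 (mod 5): since gcd(72, 5) = 1, we get a unique residue mod 360.
    Write x = 45 + 72·t and substitute into x ≡ 2 (mod 5): 72·t ≡ 2 − 45 = -43 (mod 5).
    Reduce coefficients mod 5: 2·t ≡ 2 (mod 5).
    The inverse of 2 mod 5 is 3 (since 2·3 = 6 = 1·5 + 1), so t ≡ 3·2 = 6 ≡ 1 (mod 5).
    Then x = 45 + 72·1 = 117, valid modulo lcm(72, 5) = 360: x ≡ 117 (mod 360).
Verify: 117 mod 9 = 0 ✓, 117 mod 8 = 5 ✓, 117 mod 5 = 2 ✓.

x ≡ 117 (mod 360).


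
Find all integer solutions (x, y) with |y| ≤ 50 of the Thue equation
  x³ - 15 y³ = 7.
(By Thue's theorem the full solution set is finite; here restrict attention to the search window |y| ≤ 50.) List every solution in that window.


The equation is x³ - 15y³ = 7. For fixed y, x³ = 15·y³ + 7, so a solution requires the RHS to be a perfect cube.
Strategy: iterate y from -50 to 50, compute RHS = 15·y³ + 7, and check whether it is a (positive or negative) perfect cube.
Check small values of y:
  y = 0: RHS = 7 is not a perfect cube.
  y = 1: RHS = 22 is not a perfect cube.
  y = -1: RHS = -8 = (-2)³ ⇒ x = -2 works.
  y = 2: RHS = 127 is not a perfect cube.
  y = -2: RHS = -113 is not a perfect cube.
  y = 3: RHS = 412 is not a perfect cube.
  y = -3: RHS = -398 is not a perfect cube.
Continuing the search up to |y| = 50 finds no further solutions beyond those listed.
Collected solutions: (-2, -1).

Solutions (with |y| ≤ 50): (-2, -1).


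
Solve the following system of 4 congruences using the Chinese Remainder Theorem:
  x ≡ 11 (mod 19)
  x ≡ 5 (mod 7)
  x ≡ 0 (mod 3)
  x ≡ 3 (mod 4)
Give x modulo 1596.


Product of moduli M = 19 · 7 · 3 · 4 = 1596.
Merge one congruence at a time:
  Start: x ≡ 11 (mod 19).
  Combine with x ≡ 5 (mod 7); new modulus lcm = 133.
    Write x = 11 + 19·t and substitute into x ≡ 5 (mod 7): 19·t ≡ 5 − 11 = -6 (mod 7).
    Reduce coefficients mod 7: 5·t ≡ 1 (mod 7).
    The inverse of 5 mod 7 is 3 (since 5·3 = 15 = 2·7 + 1), so t ≡ 3·1 = 3 ≡ 3 (mod 7).
    Then x = 11 + 19·3 = 68, valid modulo lcm(19, 7) = 133: x ≡ 68 (mod 133).
  Combine with x ≡ 0 (mod 3); new modulus lcm = 399.
    Write x = 68 + 133·t and substitute into x ≡ 0 (mod 3): 133·t ≡ 0 − 68 = -68 (mod 3).
    Reduce coefficients mod 3: 1·t ≡ 1 (mod 3).
    So t ≡ 1 (mod 3).
    Then x = 68 + 133·1 = 201, valid modulo lcm(133, 3) = 399: x ≡ 201 (mod 399).
  Combine with x ≡ 3 (mod 4); new modulus lcm = 1596.
    Write x = 201 + 399·t and substitute into x ≡ 3 (mod 4): 399·t ≡ 3 − 201 = -198 (mod 4).
    Reduce coefficients mod 4: 3·t ≡ 2 (mod 4).
    The inverse of 3 mod 4 is 3 (since 3·3 = 9 = 2·4 + 1), so t ≡ 3·2 = 6 ≡ 2 (mod 4).
    Then x = 201 + 399·2 = 999, valid modulo lcm(399, 4) = 1596: x ≡ 999 (mod 1596).
Verify against each original: 999 mod 19 = 11, 999 mod 7 = 5, 999 mod 3 = 0, 999 mod 4 = 3.

x ≡ 999 (mod 1596).


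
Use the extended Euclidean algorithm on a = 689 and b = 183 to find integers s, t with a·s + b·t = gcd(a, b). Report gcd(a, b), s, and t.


Euclidean algorithm on (689, 183) — divide until remainder is 0:
  689 = 3 · 183 + 140
  183 = 1 · 140 + 43
  140 = 3 · 43 + 11
  43 = 3 · 11 + 10
  11 = 1 · 10 + 1
  10 = 10 · 1 + 0
gcd(689, 183) = 1.
Track Bezout coefficients alongside the remainders: start with r₀ = 689 = a·1 + b·0 (s = 1, t = 0) and r₁ = 183 = a·0 + b·1 (s = 0, t = 1); each new remainder r_{k+1} = r_{k-1} − q_k·r_k inherits s_{k+1} = s_{k-1} − q_k·s_k, t_{k+1} = t_{k-1} − q_k·t_k, so r_k = a·s_k + b·t_k at every step:
  q = 3: r = 140, s = 1 − 3·0 = 1, t = 0 − 3·1 = -3  (check: 689·1 + 183·(-3) = 140)
  q = 1: r = 43, s = 0 − 1·1 = -1, t = 1 − 1·(-3) = 4  (check: 689·(-1) + 183·4 = 43)
  q = 3: r = 11, s = 1 − 3·(-1) = 4, t = -3 − 3·4 = -15  (check: 689·4 + 183·(-15) = 11)
  q = 3: r = 10, s = -1 − 3·4 = -13, t = 4 − 3·(-15) = 49  (check: 689·(-13) + 183·49 = 10)
  q = 1: r = 1, s = 4 − 1·(-13) = 17, t = -15 − 1·49 = -64  (check: 689·17 + 183·(-64) = 1)
The row with r = 1 (the gcd) gives the Bezout coefficients s = 17, t = -64.
Result: 689 · (17) + 183 · (-64) = 1.

gcd(689, 183) = 1; s = 17, t = -64 (check: 689·17 + 183·(-64) = 1).


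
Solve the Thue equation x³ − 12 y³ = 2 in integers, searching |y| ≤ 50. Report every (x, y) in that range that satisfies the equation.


The equation is x³ - 12y³ = 2. For fixed y, x³ = 12·y³ + 2, so a solution requires the RHS to be a perfect cube.
Strategy: iterate y from -50 to 50, compute RHS = 12·y³ + 2, and check whether it is a (positive or negative) perfect cube.
Check small values of y:
  y = 0: RHS = 2 is not a perfect cube.
  y = 1: RHS = 14 is not a perfect cube.
  y = -1: RHS = -10 is not a perfect cube.
  y = 2: RHS = 98 is not a perfect cube.
  y = -2: RHS = -94 is not a perfect cube.
  y = 3: RHS = 326 is not a perfect cube.
  y = -3: RHS = -322 is not a perfect cube.
Continuing the search up to |y| = 50 finds no solutions either.
No (x, y) in the scanned range satisfies the equation.

No integer solutions with |y| ≤ 50.


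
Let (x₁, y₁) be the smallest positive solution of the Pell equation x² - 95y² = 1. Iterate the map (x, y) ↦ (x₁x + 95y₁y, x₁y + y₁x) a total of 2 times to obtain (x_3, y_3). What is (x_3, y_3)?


Step 1: Find the fundamental solution (x₁, y₁) of x² - 95y² = 1.
  Expand √95 as a continued fraction. a₀ = ⌊√95⌋ = 9; iterate m_{k+1} = d_k·a_k − m_k, d_{k+1} = (95 − m_{k+1}²)/d_k, a_{k+1} = ⌊(a₀ + m_{k+1})/d_{k+1}⌋ (starting m₀ = 0, d₀ = 1), with convergents p_k = a_k·p_{k-1} + p_{k-2}, q_k = a_k·q_{k-1} + q_{k-2} (p₋₁ = 1, q₋₁ = 0):
  k = 0: a₀ = 9; p₀/q₀ = 9/1; p₀² − 95·q₀² = 81 − 95 = -14.
  k = 1: m = 9, d = 14, a = ⌊(9 + 9)/14⌋ = 1; p/q = (1·9 + 1)/(1·1 + 0) = 10/1; p² − 95·q² = 100 − 95 = 5.
  k = 2: m = 5, d = 5, a = ⌊(9 + 5)/5⌋ = 2; p/q = (2·10 + 9)/(2·1 + 1) = 29/3; p² − 95·q² = 841 − 855 = -14.
  k = 3: m = 5, d = 14, a = ⌊(9 + 5)/14⌋ = 1; p/q = (1·29 + 10)/(1·3 + 1) = 39/4; p² − 95·q² = 1521 − 1520 = 1.
  The first convergent with p² − 95·q² = 1 gives the fundamental solution (x₁, y₁) = (39, 4).
Step 2: Apply the recurrence (x_{n+1}, y_{n+1}) = (x₁x_n + 95y₁y_n, x₁y_n + y₁x_n) repeatedly.
  From (x_1, y_1) = (39, 4): x_2 = 39·39 + 95·4·4 = 3041; y_2 = 39·4 + 4·39 = 312.
  From (x_2, y_2) = (3041, 312): x_3 = 39·3041 + 95·4·312 = 237159; y_3 = 39·312 + 4·3041 = 24332.
Step 3: Verify x_3² - 95·y_3² = 56244391281 - 56244391280 = 1 (should be 1). ✓

(x_1, y_1) = (39, 4); (x_3, y_3) = (237159, 24332).


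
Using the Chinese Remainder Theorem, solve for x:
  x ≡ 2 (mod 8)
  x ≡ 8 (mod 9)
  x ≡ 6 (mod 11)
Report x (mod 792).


Moduli 8, 9, 11 are pairwise coprime; by CRT there is a unique solution modulo M = 8 · 9 · 11 = 792.
Solve pairwise, accumulating the modulus:
  Start with x ≡ 2 (mod 8).
  Combine with x ≡ 8 (mod 9): since gcd(8, 9) = 1, we get a unique residue mod 72.
    Write x = 2 + 8·t and substitute into x ≡ 8 (mod 9): 8·t ≡ 8 − 2 = 6 (mod 9).
    The inverse of 8 mod 9 is 8 (since 8·8 = 64 = 7·9 + 1), so t ≡ 8·6 = 48 ≡ 3 (mod 9).
    Then x = 2 + 8·3 = 26, valid modulo lcm(8, 9) = 72: x ≡ 26 (mod 72).
  Combine with x ≡ 6 (mod 11): since gcd(72, 11) = 1, we get a unique residue mod 792.
    Write x = 26 + 72·t and substitute into x ≡ 6 (mod 11): 72·t ≡ 6 − 26 = -20 (mod 11).
    Reduce coefficients mod 11: 6·t ≡ 2 (mod 11).
    The inverse of 6 mod 11 is 2 (since 6·2 = 12 = 1·11 + 1), so t ≡ 2·2 = 4 ≡ 4 (mod 11).
    Then x = 26 + 72·4 = 314, valid modulo lcm(72, 11) = 792: x ≡ 314 (mod 792).
Verify: 314 mod 8 = 2 ✓, 314 mod 9 = 8 ✓, 314 mod 11 = 6 ✓.

x ≡ 314 (mod 792).


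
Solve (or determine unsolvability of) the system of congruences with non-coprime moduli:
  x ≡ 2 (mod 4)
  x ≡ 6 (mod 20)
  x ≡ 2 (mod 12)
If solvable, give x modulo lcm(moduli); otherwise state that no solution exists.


Moduli 4, 20, 12 are not pairwise coprime, so CRT works modulo lcm(m_i) when all pairwise compatibility conditions hold.
Pairwise compatibility: gcd(m_i, m_j) must divide a_i - a_j for every pair.
Merge one congruence at a time:
  Start: x ≡ 2 (mod 4).
  Combine with x ≡ 6 (mod 20): gcd(4, 20) = 4; 6 - 2 = 4, which IS divisible by 4, so compatible.
    Write x = 2 + 4·t and substitute into x ≡ 6 (mod 20): 4·t ≡ 6 − 2 = 4 (mod 20).
    Divide the congruence (and modulus) by g = 4: 1·t ≡ 1 (mod 5).
    So t ≡ 1 (mod 5).
    Then x = 2 + 4·1 = 6, valid modulo lcm(4, 20) = 20: x ≡ 6 (mod 20).
  Combine with x ≡ 2 (mod 12): gcd(20, 12) = 4; 2 - 6 = -4, which IS divisible by 4, so compatible.
    Write x = 6 + 20·t and substitute into x ≡ 2 (mod 12): 20·t ≡ 2 − 6 = -4 (mod 12).
    Divide the congruence (and modulus) by g = 4: 5·t ≡ -1 (mod 3).
    Reduce coefficients mod 3: 2·t ≡ 2 (mod 3).
    The inverse of 2 mod 3 is 2 (since 2·2 = 4 = 1·3 + 1), so t ≡ 2·2 = 4 ≡ 1 (mod 3).
    Then x = 6 + 20·1 = 26, valid modulo lcm(20, 12) = 60: x ≡ 26 (mod 60).
Verify: 26 mod 4 = 2, 26 mod 20 = 6, 26 mod 12 = 2.

x ≡ 26 (mod 60).


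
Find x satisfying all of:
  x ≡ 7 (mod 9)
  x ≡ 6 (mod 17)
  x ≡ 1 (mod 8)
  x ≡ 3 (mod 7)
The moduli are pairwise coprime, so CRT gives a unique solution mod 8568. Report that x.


Product of moduli M = 9 · 17 · 8 · 7 = 8568.
Merge one congruence at a time:
  Start: x ≡ 7 (mod 9).
  Combine with x ≡ 6 (mod 17); new modulus lcm = 153.
    Write x = 7 + 9·t and substitute into x ≡ 6 (mod 17): 9·t ≡ 6 − 7 = -1 (mod 17).
    Reduce coefficients mod 17: 9·t ≡ 16 (mod 17).
    The inverse of 9 mod 17 is 2 (since 9·2 = 18 = 1·17 + 1), so t ≡ 2·16 = 32 ≡ 15 (mod 17).
    Then x = 7 + 9·15 = 142, valid modulo lcm(9, 17) = 153: x ≡ 142 (mod 153).
  Combine with x ≡ 1 (mod 8); new modulus lcm = 1224.
    Write x = 142 + 153·t and substitute into x ≡ 1 (mod 8): 153·t ≡ 1 − 142 = -141 (mod 8).
    Reduce coefficients mod 8: 1·t ≡ 3 (mod 8).
    So t ≡ 3 (mod 8).
    Then x = 142 + 153·3 = 601, valid modulo lcm(153, 8) = 1224: x ≡ 601 (mod 1224).
  Combine with x ≡ 3 (mod 7); new modulus lcm = 8568.
    Write x = 601 + 1224·t and substitute into x ≡ 3 (mod 7): 1224·t ≡ 3 − 601 = -598 (mod 7).
    Reduce coefficients mod 7: 6·t ≡ 4 (mod 7).
    The inverse of 6 mod 7 is 6 (since 6·6 = 36 = 5·7 + 1), so t ≡ 6·4 = 24 ≡ 3 (mod 7).
    Then x = 601 + 1224·3 = 4273, valid modulo lcm(1224, 7) = 8568: x ≡ 4273 (mod 8568).
Verify against each original: 4273 mod 9 = 7, 4273 mod 17 = 6, 4273 mod 8 = 1, 4273 mod 7 = 3.

x ≡ 4273 (mod 8568).


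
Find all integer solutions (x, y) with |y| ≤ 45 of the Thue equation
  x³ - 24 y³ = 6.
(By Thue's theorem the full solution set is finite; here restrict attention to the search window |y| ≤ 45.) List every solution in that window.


The equation is x³ - 24y³ = 6. For fixed y, x³ = 24·y³ + 6, so a solution requires the RHS to be a perfect cube.
Strategy: iterate y from -45 to 45, compute RHS = 24·y³ + 6, and check whether it is a (positive or negative) perfect cube.
Check small values of y:
  y = 0: RHS = 6 is not a perfect cube.
  y = 1: RHS = 30 is not a perfect cube.
  y = -1: RHS = -18 is not a perfect cube.
  y = 2: RHS = 198 is not a perfect cube.
  y = -2: RHS = -186 is not a perfect cube.
  y = 3: RHS = 654 is not a perfect cube.
  y = -3: RHS = -642 is not a perfect cube.
Continuing the search up to |y| = 45 finds no solutions either.
No (x, y) in the scanned range satisfies the equation.

No integer solutions with |y| ≤ 45.


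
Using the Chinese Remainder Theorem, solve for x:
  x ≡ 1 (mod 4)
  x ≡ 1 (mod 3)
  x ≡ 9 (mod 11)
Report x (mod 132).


Moduli 4, 3, 11 are pairwise coprime; by CRT there is a unique solution modulo M = 4 · 3 · 11 = 132.
Solve pairwise, accumulating the modulus:
  Start with x ≡ 1 (mod 4).
  Combine with x ≡ 1 (mod 3): since gcd(4, 3) = 1, we get a unique residue mod 12.
    Write x = 1 + 4·t and substitute into x ≡ 1 (mod 3): 4·t ≡ 1 − 1 = 0 (mod 3).
    Reduce coefficients mod 3: 1·t ≡ 0 (mod 3).
    So t ≡ 0 (mod 3).
    Then x = 1 + 4·0 = 1, valid modulo lcm(4, 3) = 12: x ≡ 1 (mod 12).
  Combine with x ≡ 9 (mod 11): since gcd(12, 11) = 1, we get a unique residue mod 132.
    Write x = 1 + 12·t and substitute into x ≡ 9 (mod 11): 12·t ≡ 9 − 1 = 8 (mod 11).
    Reduce coefficients mod 11: 1·t ≡ 8 (mod 11).
    So t ≡ 8 (mod 11).
    Then x = 1 + 12·8 = 97, valid modulo lcm(12, 11) = 132: x ≡ 97 (mod 132).
Verify: 97 mod 4 = 1 ✓, 97 mod 3 = 1 ✓, 97 mod 11 = 9 ✓.

x ≡ 97 (mod 132).
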